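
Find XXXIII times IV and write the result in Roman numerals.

XXXIII = 33
IV = 4
33 × 4 = 132

CXXXII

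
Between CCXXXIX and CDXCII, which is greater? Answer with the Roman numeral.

CCXXXIX = 239
CDXCII = 492
492 is larger

CDXCII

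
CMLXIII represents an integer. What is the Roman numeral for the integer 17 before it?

CMLXIII = 963
963 - 17 = 946

CMXLVI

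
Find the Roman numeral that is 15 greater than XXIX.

XXIX = 29
29 + 15 = 44

XLIV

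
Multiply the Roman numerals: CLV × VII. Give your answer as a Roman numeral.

CLV = 155
VII = 7
155 × 7 = 1085

MLXXXV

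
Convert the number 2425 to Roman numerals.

Convert 2425 to Roman numerals:
  2425 contains 2×1000 (MM)
  425 contains 1×400 (CD)
  25 contains 2×10 (XX)
  5 contains 1×5 (V)

MMCDXXV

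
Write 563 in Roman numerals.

Convert 563 to Roman numerals:
  563 contains 1×500 (D)
  63 contains 1×50 (L)
  13 contains 1×10 (X)
  3 contains 3×1 (III)

DLXIII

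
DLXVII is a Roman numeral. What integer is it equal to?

DLXVII: D=500, L=50, X=10, V=5, I=1, I=1
500 + 50 + 10 + 5 + 1 + 1 = 567

567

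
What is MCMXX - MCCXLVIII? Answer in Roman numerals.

MCMXX = 1920
MCCXLVIII = 1248
1920 - 1248 = 672

DCLXXII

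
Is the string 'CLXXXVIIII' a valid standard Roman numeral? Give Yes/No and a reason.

'CLXXXVIIII': More than 3 consecutive I's

No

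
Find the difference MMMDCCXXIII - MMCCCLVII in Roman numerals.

MMMDCCXXIII = 3723
MMCCCLVII = 2357
3723 - 2357 = 1366

MCCCLXVI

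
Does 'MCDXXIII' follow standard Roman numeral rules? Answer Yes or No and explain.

'MCDXXIII': Check the rules: uses only the symbols I, V, X, L, C, D, M; no symbol is repeated more than three times in a row; V, L and D each appear at most once; the only place a smaller symbol precedes a larger one is the allowed subtractive pair CD, the symbol right after such a pair (if any) is smaller than the pair's first symbol, and otherwise the values never increase from left to right. Value: M (1000) + CD (400) + X (10) + X (10) + I (1) + I (1) + I (1) = 1423. So it is a valid standard Roman numeral.

Yes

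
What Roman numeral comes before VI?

VI = 6, so the previous integer is 6 - 1 = 5

V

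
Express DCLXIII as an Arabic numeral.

DCLXIII: D=500, C=100, L=50, X=10, I=1, I=1, I=1
500 + 100 + 50 + 10 + 1 + 1 + 1 = 663

663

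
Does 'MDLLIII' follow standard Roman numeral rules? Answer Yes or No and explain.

'MDLLIII': L should not appear more than once

No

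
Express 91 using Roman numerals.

Convert 91 to Roman numerals:
  91 contains 1×90 (XC)
  1 contains 1×1 (I)

XCI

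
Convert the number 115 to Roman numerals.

Convert 115 to Roman numerals:
  115 contains 1×100 (C)
  15 contains 1×10 (X)
  5 contains 1×5 (V)

CXV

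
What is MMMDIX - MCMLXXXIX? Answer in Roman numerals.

MMMDIX = 3509
MCMLXXXIX = 1989
3509 - 1989 = 1520

MDXX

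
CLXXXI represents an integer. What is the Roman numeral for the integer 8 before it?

CLXXXI = 181
181 - 8 = 173

CLXXIII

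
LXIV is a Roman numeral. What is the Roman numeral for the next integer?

LXIV = 64; next is 65

LXV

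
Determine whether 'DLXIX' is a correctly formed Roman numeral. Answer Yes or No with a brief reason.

'DLXIX': Check the rules: uses only the symbols I, V, X, L, C, D, M; no symbol is repeated more than three times in a row; V, L and D each appear at most once; the only place a smaller symbol precedes a larger one is the allowed subtractive pair IX, the symbol right after such a pair (if any) is smaller than the pair's first symbol, and otherwise the values never increase from left to right. Value: D (500) + L (50) + X (10) + IX (9) = 569. So it is a valid standard Roman numeral.

Yes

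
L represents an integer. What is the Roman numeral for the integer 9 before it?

L = 50
50 - 9 = 41

XLI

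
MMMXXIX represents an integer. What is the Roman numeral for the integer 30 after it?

MMMXXIX = 3029
3029 + 30 = 3059

MMMLIX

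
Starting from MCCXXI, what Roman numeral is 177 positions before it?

MCCXXI = 1221
1221 - 177 = 1044

MXLIV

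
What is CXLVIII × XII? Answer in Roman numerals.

CXLVIII = 148
XII = 12
148 × 12 = 1776

MDCCLXXVI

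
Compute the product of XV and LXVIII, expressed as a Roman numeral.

XV = 15
LXVIII = 68
15 × 68 = 1020

MXX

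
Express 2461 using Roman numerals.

Convert 2461 to Roman numerals:
  2461 contains 2×1000 (MM)
  461 contains 1×400 (CD)
  61 contains 1×50 (L)
  11 contains 1×10 (X)
  1 contains 1×1 (I)

MMCDLXI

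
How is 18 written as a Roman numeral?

Convert 18 to Roman numerals:
  18 contains 1×10 (X)
  8 contains 1×5 (V)
  3 contains 3×1 (III)

XVIII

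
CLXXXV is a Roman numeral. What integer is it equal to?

CLXXXV: C=100, L=50, X=10, X=10, X=10, V=5
100 + 50 + 10 + 10 + 10 + 5 = 185

185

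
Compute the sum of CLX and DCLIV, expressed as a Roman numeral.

CLX = 160
DCLIV = 654
160 + 654 = 814

DCCCXIV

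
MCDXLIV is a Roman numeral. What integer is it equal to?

MCDXLIV: M=1000, CD=400, XL=40, IV=4
1000 + 400 + 40 + 4 = 1444

1444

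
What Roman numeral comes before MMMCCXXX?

MMMCCXXX = 3230; previous is 3229

MMMCCXXIX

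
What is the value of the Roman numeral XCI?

XCI: XC=90, I=1
90 + 1 = 91

91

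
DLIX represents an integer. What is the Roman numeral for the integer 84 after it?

DLIX = 559
559 + 84 = 643

DCXLIII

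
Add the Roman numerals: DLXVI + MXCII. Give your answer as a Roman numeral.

DLXVI = 566
MXCII = 1092
566 + 1092 = 1658

MDCLVIII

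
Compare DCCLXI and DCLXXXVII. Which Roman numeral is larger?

DCCLXI = 761
DCLXXXVII = 687
761 is larger

DCCLXI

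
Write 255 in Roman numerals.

Convert 255 to Roman numerals:
  255 contains 2×100 (CC)
  55 contains 1×50 (L)
  5 contains 1×5 (V)

CCLV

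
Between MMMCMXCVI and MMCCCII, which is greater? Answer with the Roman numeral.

MMMCMXCVI = 3996
MMCCCII = 2302
3996 is larger

MMMCMXCVI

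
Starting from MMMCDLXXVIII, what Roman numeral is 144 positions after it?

MMMCDLXXVIII = 3478
3478 + 144 = 3622

MMMDCXXII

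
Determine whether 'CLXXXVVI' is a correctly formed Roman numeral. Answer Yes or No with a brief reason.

'CLXXXVVI': V should not appear more than once

No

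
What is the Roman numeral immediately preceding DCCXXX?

DCCXXX = 730, so the previous integer is 730 - 1 = 729

DCCXXIX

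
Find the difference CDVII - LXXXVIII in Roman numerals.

CDVII = 407
LXXXVIII = 88
407 - 88 = 319

CCCXIX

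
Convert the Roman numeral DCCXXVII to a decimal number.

DCCXXVII: D=500, C=100, C=100, X=10, X=10, V=5, I=1, I=1
500 + 100 + 100 + 10 + 10 + 5 + 1 + 1 = 727

727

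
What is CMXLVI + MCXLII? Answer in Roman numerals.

CMXLVI = 946
MCXLII = 1142
946 + 1142 = 2088

MMLXXXVIII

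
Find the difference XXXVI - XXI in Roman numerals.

XXXVI = 36
XXI = 21
36 - 21 = 15

XV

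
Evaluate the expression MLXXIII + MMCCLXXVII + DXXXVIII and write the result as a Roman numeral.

MLXXIII = 1073, MMCCLXXVII = 2277, DXXXVIII = 538
1073 + 2277 = 3350
3350 + 538 = 3888

MMMDCCCLXXXVIII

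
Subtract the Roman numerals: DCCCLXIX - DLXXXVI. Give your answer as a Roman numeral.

DCCCLXIX = 869
DLXXXVI = 586
869 - 586 = 283

CCLXXXIII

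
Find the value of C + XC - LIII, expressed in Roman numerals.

C = 100, XC = 90, LIII = 53
100 + 90 = 190
190 - 53 = 137

CXXXVII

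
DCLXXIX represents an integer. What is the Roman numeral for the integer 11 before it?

DCLXXIX = 679
679 - 11 = 668

DCLXVIII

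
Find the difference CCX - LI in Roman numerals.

CCX = 210
LI = 51
210 - 51 = 159

CLIX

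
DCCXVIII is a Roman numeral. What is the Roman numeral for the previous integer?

DCCXVIII = 718; previous is 717

DCCXVII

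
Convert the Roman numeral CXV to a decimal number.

CXV: C=100, X=10, V=5
100 + 10 + 5 = 115

115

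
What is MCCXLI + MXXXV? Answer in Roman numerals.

MCCXLI = 1241
MXXXV = 1035
1241 + 1035 = 2276

MMCCLXXVI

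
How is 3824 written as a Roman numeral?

Convert 3824 to Roman numerals:
  3824 contains 3×1000 (MMM)
  824 contains 1×500 (D)
  324 contains 3×100 (CCC)
  24 contains 2×10 (XX)
  4 contains 1×4 (IV)

MMMDCCCXXIV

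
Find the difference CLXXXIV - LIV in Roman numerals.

CLXXXIV = 184
LIV = 54
184 - 54 = 130

CXXX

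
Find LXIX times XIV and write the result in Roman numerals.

LXIX = 69
XIV = 14
69 × 14 = 966

CMLXVI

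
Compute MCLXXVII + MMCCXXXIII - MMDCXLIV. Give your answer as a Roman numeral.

MCLXXVII = 1177, MMCCXXXIII = 2233, MMDCXLIV = 2644
1177 + 2233 = 3410
3410 - 2644 = 766

DCCLXVI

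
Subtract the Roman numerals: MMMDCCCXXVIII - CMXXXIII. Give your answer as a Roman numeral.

MMMDCCCXXVIII = 3828
CMXXXIII = 933
3828 - 933 = 2895

MMDCCCXCV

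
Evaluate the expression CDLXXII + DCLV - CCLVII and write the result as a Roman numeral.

CDLXXII = 472, DCLV = 655, CCLVII = 257
472 + 655 = 1127
1127 - 257 = 870

DCCCLXX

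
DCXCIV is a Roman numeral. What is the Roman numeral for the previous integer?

DCXCIV = 694; previous is 693

DCXCIII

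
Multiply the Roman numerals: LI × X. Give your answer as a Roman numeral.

LI = 51
X = 10
51 × 10 = 510

DX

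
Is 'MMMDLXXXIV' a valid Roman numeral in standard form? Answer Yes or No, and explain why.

'MMMDLXXXIV': Check the rules: uses only the symbols I, V, X, L, C, D, M; no symbol is repeated more than three times in a row; V, L and D each appear at most once; the only place a smaller symbol precedes a larger one is the allowed subtractive pair IV, the symbol right after such a pair (if any) is smaller than the pair's first symbol, and otherwise the values never increase from left to right. Value: M (1000) + M (1000) + M (1000) + D (500) + L (50) + X (10) + X (10) + X (10) + IV (4) = 3584. So it is a valid standard Roman numeral.

Yes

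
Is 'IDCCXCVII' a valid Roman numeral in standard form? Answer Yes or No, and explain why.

'IDCCXCVII': Invalid subtractive combination: ID

No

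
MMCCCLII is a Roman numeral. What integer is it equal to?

MMCCCLII: M=1000, M=1000, C=100, C=100, C=100, L=50, I=1, I=1
1000 + 1000 + 100 + 100 + 100 + 50 + 1 + 1 = 2352

2352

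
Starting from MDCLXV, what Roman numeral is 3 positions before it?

MDCLXV = 1665
1665 - 3 = 1662

MDCLXII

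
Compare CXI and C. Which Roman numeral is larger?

CXI = 111
C = 100
111 is larger

CXI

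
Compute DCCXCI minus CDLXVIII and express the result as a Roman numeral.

DCCXCI = 791
CDLXVIII = 468
791 - 468 = 323

CCCXXIII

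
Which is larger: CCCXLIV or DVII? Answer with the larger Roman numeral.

CCCXLIV = 344
DVII = 507
507 is larger

DVII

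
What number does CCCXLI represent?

CCCXLI: C=100, C=100, C=100, XL=40, I=1
100 + 100 + 100 + 40 + 1 = 341

341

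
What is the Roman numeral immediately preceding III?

III = 3, so the previous integer is 3 - 1 = 2

II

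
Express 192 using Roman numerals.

Convert 192 to Roman numerals:
  192 contains 1×100 (C)
  92 contains 1×90 (XC)
  2 contains 2×1 (II)

CXCII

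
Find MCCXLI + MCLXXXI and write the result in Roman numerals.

MCCXLI = 1241
MCLXXXI = 1181
1241 + 1181 = 2422

MMCDXXII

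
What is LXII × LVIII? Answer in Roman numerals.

LXII = 62
LVIII = 58
62 × 58 = 3596

MMMDXCVI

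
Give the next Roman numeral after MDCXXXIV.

MDCXXXIV = 1634; next is 1635

MDCXXXV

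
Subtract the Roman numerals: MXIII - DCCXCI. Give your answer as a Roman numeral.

MXIII = 1013
DCCXCI = 791
1013 - 791 = 222

CCXXII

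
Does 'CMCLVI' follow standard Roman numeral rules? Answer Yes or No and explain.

'CMCLVI': C cannot come right after the subtractive pair CM: once C is subtracted in CM, the next symbol must be smaller than C

No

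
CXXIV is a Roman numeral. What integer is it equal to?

CXXIV: C=100, X=10, X=10, IV=4
100 + 10 + 10 + 4 = 124

124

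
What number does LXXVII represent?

LXXVII: L=50, X=10, X=10, V=5, I=1, I=1
50 + 10 + 10 + 5 + 1 + 1 = 77

77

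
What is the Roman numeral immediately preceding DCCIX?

DCCIX = 709; previous is 708

DCCVIII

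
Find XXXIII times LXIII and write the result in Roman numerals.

XXXIII = 33
LXIII = 63
33 × 63 = 2079

MMLXXIX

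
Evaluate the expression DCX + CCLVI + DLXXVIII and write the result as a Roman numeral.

DCX = 610, CCLVI = 256, DLXXVIII = 578
610 + 256 = 866
866 + 578 = 1444

MCDXLIV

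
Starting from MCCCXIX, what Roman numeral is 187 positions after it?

MCCCXIX = 1319
1319 + 187 = 1506

MDVI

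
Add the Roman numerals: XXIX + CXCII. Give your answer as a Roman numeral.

XXIX = 29
CXCII = 192
29 + 192 = 221

CCXXI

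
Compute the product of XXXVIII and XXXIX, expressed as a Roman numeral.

XXXVIII = 38
XXXIX = 39
38 × 39 = 1482

MCDLXXXII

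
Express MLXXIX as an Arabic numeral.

MLXXIX: M=1000, L=50, X=10, X=10, IX=9
1000 + 50 + 10 + 10 + 9 = 1079

1079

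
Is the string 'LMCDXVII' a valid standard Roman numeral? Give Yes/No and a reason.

'LMCDXVII': Invalid subtractive combination: LM

No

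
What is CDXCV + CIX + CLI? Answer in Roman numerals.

CDXCV = 495, CIX = 109, CLI = 151
495 + 109 = 604
604 + 151 = 755

DCCLV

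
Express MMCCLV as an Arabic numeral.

MMCCLV: M=1000, M=1000, C=100, C=100, L=50, V=5
1000 + 1000 + 100 + 100 + 50 + 5 = 2255

2255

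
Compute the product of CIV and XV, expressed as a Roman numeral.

CIV = 104
XV = 15
104 × 15 = 1560

MDLX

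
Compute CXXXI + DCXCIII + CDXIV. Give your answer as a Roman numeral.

CXXXI = 131, DCXCIII = 693, CDXIV = 414
131 + 693 = 824
824 + 414 = 1238

MCCXXXVIII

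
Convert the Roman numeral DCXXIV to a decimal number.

DCXXIV: D=500, C=100, X=10, X=10, IV=4
500 + 100 + 10 + 10 + 4 = 624

624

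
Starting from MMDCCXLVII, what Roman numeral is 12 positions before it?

MMDCCXLVII = 2747
2747 - 12 = 2735

MMDCCXXXV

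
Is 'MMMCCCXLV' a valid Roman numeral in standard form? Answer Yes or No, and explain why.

'MMMCCCXLV': Check the rules: uses only the symbols I, V, X, L, C, D, M; no symbol is repeated more than three times in a row; V, L and D each appear at most once; the only place a smaller symbol precedes a larger one is the allowed subtractive pair XL, the symbol right after such a pair (if any) is smaller than the pair's first symbol, and otherwise the values never increase from left to right. Value: M (1000) + M (1000) + M (1000) + C (100) + C (100) + C (100) + XL (40) + V (5) = 3345. So it is a valid standard Roman numeral.

Yes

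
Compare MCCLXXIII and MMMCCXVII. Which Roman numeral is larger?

MCCLXXIII = 1273
MMMCCXVII = 3217
3217 is larger

MMMCCXVII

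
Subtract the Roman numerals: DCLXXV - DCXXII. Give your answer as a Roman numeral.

DCLXXV = 675
DCXXII = 622
675 - 622 = 53

LIII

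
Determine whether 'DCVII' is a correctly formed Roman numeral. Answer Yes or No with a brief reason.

'DCVII': Check the rules: uses only the symbols I, V, X, L, C, D, M; no symbol is repeated more than three times in a row; V, L and D each appear at most once; no smaller symbol precedes a larger one (values never increase from left to right). Value: D (500) + C (100) + V (5) + I (1) + I (1) = 607. So it is a valid standard Roman numeral.

Yes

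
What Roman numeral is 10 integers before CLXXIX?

CLXXIX = 179
179 - 10 = 169

CLXIX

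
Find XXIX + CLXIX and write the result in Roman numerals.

XXIX = 29
CLXIX = 169
29 + 169 = 198

CXCVIII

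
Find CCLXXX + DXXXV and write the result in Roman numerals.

CCLXXX = 280
DXXXV = 535
280 + 535 = 815

DCCCXV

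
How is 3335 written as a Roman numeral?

Convert 3335 to Roman numerals:
  3335 contains 3×1000 (MMM)
  335 contains 3×100 (CCC)
  35 contains 3×10 (XXX)
  5 contains 1×5 (V)

MMMCCCXXXV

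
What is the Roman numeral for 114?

Convert 114 to Roman numerals:
  114 contains 1×100 (C)
  14 contains 1×10 (X)
  4 contains 1×4 (IV)

CXIV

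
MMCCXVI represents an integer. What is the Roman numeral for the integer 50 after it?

MMCCXVI = 2216
2216 + 50 = 2266

MMCCLXVI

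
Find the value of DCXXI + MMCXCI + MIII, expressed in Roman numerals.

DCXXI = 621, MMCXCI = 2191, MIII = 1003
621 + 2191 = 2812
2812 + 1003 = 3815

MMMDCCCXV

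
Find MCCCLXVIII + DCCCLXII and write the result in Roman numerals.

MCCCLXVIII = 1368
DCCCLXII = 862
1368 + 862 = 2230

MMCCXXX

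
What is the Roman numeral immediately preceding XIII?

XIII = 13, so the previous integer is 13 - 1 = 12

XII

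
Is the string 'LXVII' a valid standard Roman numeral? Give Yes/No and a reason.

'LXVII': Check the rules: uses only the symbols I, V, X, L, C, D, M; no symbol is repeated more than three times in a row; V, L and D each appear at most once; no smaller symbol precedes a larger one (values never increase from left to right). Value: L (50) + X (10) + V (5) + I (1) + I (1) = 67. So it is a valid standard Roman numeral.

Yes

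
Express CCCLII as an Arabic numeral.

CCCLII: C=100, C=100, C=100, L=50, I=1, I=1
100 + 100 + 100 + 50 + 1 + 1 = 352

352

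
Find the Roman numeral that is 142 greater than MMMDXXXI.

MMMDXXXI = 3531
3531 + 142 = 3673

MMMDCLXXIII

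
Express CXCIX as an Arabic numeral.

CXCIX: C=100, XC=90, IX=9
100 + 90 + 9 = 199

199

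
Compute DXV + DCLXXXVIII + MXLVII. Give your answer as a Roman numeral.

DXV = 515, DCLXXXVIII = 688, MXLVII = 1047
515 + 688 = 1203
1203 + 1047 = 2250

MMCCL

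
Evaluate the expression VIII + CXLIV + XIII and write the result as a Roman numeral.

VIII = 8, CXLIV = 144, XIII = 13
8 + 144 = 152
152 + 13 = 165

CLXV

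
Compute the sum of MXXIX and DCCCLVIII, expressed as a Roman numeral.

MXXIX = 1029
DCCCLVIII = 858
1029 + 858 = 1887

MDCCCLXXXVII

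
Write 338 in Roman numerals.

Convert 338 to Roman numerals:
  338 contains 3×100 (CCC)
  38 contains 3×10 (XXX)
  8 contains 1×5 (V)
  3 contains 3×1 (III)

CCCXXXVIII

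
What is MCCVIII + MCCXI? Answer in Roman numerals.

MCCVIII = 1208
MCCXI = 1211
1208 + 1211 = 2419

MMCDXIX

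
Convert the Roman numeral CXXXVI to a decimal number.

CXXXVI: C=100, X=10, X=10, X=10, V=5, I=1
100 + 10 + 10 + 10 + 5 + 1 = 136

136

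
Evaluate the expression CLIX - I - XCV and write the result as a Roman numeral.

CLIX = 159, I = 1, XCV = 95
159 - 1 = 158
158 - 95 = 63

LXIII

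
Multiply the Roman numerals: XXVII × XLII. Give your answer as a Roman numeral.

XXVII = 27
XLII = 42
27 × 42 = 1134

MCXXXIV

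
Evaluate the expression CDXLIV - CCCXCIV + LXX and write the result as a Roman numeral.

CDXLIV = 444, CCCXCIV = 394, LXX = 70
444 - 394 = 50
50 + 70 = 120

CXX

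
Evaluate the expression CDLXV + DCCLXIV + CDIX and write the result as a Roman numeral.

CDLXV = 465, DCCLXIV = 764, CDIX = 409
465 + 764 = 1229
1229 + 409 = 1638

MDCXXXVIII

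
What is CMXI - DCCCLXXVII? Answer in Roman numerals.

CMXI = 911
DCCCLXXVII = 877
911 - 877 = 34

XXXIV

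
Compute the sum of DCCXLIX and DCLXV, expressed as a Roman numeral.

DCCXLIX = 749
DCLXV = 665
749 + 665 = 1414

MCDXIV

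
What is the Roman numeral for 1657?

Convert 1657 to Roman numerals:
  1657 contains 1×1000 (M)
  657 contains 1×500 (D)
  157 contains 1×100 (C)
  57 contains 1×50 (L)
  7 contains 1×5 (V)
  2 contains 2×1 (II)

MDCLVII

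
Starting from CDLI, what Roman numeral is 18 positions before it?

CDLI = 451
451 - 18 = 433

CDXXXIII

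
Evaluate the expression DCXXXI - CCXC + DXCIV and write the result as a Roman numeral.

DCXXXI = 631, CCXC = 290, DXCIV = 594
631 - 290 = 341
341 + 594 = 935

CMXXXV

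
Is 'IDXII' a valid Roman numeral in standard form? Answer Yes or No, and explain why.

'IDXII': Invalid subtractive combination: ID

No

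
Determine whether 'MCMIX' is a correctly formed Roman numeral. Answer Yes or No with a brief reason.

'MCMIX': Check the rules: uses only the symbols I, V, X, L, C, D, M; no symbol is repeated more than three times in a row; V, L and D each appear at most once; the only places a smaller symbol precedes a larger one are the allowed subtractive pairs CM, IX, the symbol right after such a pair (if any) is smaller than the pair's first symbol, and otherwise the values never increase from left to right. Value: M (1000) + CM (900) + IX (9) = 1909. So it is a valid standard Roman numeral.

Yes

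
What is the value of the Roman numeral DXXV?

DXXV: D=500, X=10, X=10, V=5
500 + 10 + 10 + 5 = 525

525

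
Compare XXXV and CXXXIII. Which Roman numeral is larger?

XXXV = 35
CXXXIII = 133
133 is larger

CXXXIII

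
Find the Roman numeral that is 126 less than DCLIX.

DCLIX = 659
659 - 126 = 533

DXXXIII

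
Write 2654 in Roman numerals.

Convert 2654 to Roman numerals:
  2654 contains 2×1000 (MM)
  654 contains 1×500 (D)
  154 contains 1×100 (C)
  54 contains 1×50 (L)
  4 contains 1×4 (IV)

MMDCLIV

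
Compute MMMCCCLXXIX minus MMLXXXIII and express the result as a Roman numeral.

MMMCCCLXXIX = 3379
MMLXXXIII = 2083
3379 - 2083 = 1296

MCCXCVI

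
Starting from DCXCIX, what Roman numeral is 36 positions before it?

DCXCIX = 699
699 - 36 = 663

DCLXIII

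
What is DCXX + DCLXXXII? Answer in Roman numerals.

DCXX = 620
DCLXXXII = 682
620 + 682 = 1302

MCCCII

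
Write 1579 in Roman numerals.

Convert 1579 to Roman numerals:
  1579 contains 1×1000 (M)
  579 contains 1×500 (D)
  79 contains 1×50 (L)
  29 contains 2×10 (XX)
  9 contains 1×9 (IX)

MDLXXIX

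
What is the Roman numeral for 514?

Convert 514 to Roman numerals:
  514 contains 1×500 (D)
  14 contains 1×10 (X)
  4 contains 1×4 (IV)

DXIV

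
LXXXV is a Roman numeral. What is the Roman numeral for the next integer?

LXXXV = 85, so the next integer is 85 + 1 = 86

LXXXVI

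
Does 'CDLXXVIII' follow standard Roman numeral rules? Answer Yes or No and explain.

'CDLXXVIII': Check the rules: uses only the symbols I, V, X, L, C, D, M; no symbol is repeated more than three times in a row; V, L and D each appear at most once; the only place a smaller symbol precedes a larger one is the allowed subtractive pair CD, the symbol right after such a pair (if any) is smaller than the pair's first symbol, and otherwise the values never increase from left to right. Value: CD (400) + L (50) + X (10) + X (10) + V (5) + I (1) + I (1) + I (1) = 478. So it is a valid standard Roman numeral.

Yes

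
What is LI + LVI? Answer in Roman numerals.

LI = 51
LVI = 56
51 + 56 = 107

CVII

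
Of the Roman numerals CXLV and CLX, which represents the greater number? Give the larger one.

CXLV = 145
CLX = 160
160 is larger

CLX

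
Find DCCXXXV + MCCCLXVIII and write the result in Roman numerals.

DCCXXXV = 735
MCCCLXVIII = 1368
735 + 1368 = 2103

MMCIII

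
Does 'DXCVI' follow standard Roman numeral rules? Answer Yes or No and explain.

'DXCVI': Check the rules: uses only the symbols I, V, X, L, C, D, M; no symbol is repeated more than three times in a row; V, L and D each appear at most once; the only place a smaller symbol precedes a larger one is the allowed subtractive pair XC, the symbol right after such a pair (if any) is smaller than the pair's first symbol, and otherwise the values never increase from left to right. Value: D (500) + XC (90) + V (5) + I (1) = 596. So it is a valid standard Roman numeral.

Yes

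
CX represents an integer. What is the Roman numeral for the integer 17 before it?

CX = 110
110 - 17 = 93

XCIII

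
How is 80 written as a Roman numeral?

Convert 80 to Roman numerals:
  80 contains 1×50 (L)
  30 contains 3×10 (XXX)

LXXX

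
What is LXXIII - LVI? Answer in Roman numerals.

LXXIII = 73
LVI = 56
73 - 56 = 17

XVII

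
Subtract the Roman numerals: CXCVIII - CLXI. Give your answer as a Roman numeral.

CXCVIII = 198
CLXI = 161
198 - 161 = 37

XXXVII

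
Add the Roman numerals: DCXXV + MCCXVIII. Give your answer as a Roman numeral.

DCXXV = 625
MCCXVIII = 1218
625 + 1218 = 1843

MDCCCXLIII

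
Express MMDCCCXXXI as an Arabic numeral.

MMDCCCXXXI: M=1000, M=1000, D=500, C=100, C=100, C=100, X=10, X=10, X=10, I=1
1000 + 1000 + 500 + 100 + 100 + 100 + 10 + 10 + 10 + 1 = 2831

2831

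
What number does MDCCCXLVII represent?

MDCCCXLVII: M=1000, D=500, C=100, C=100, C=100, XL=40, V=5, I=1, I=1
1000 + 500 + 100 + 100 + 100 + 40 + 5 + 1 + 1 = 1847

1847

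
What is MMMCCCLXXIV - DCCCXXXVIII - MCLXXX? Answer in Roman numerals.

MMMCCCLXXIV = 3374, DCCCXXXVIII = 838, MCLXXX = 1180
3374 - 838 = 2536
2536 - 1180 = 1356

MCCCLVI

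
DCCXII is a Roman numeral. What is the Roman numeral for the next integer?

DCCXII = 712, so the next integer is 712 + 1 = 713

DCCXIII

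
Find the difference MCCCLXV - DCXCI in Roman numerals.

MCCCLXV = 1365
DCXCI = 691
1365 - 691 = 674

DCLXXIV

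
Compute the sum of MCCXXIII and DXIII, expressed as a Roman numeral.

MCCXXIII = 1223
DXIII = 513
1223 + 513 = 1736

MDCCXXXVI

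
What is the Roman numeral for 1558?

Convert 1558 to Roman numerals:
  1558 contains 1×1000 (M)
  558 contains 1×500 (D)
  58 contains 1×50 (L)
  8 contains 1×5 (V)
  3 contains 3×1 (III)

MDLVIII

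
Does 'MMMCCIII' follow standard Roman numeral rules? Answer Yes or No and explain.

'MMMCCIII': Check the rules: uses only the symbols I, V, X, L, C, D, M; no symbol is repeated more than three times in a row; V, L and D each appear at most once; no smaller symbol precedes a larger one (values never increase from left to right). Value: M (1000) + M (1000) + M (1000) + C (100) + C (100) + I (1) + I (1) + I (1) = 3203. So it is a valid standard Roman numeral.

Yes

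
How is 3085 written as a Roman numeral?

Convert 3085 to Roman numerals:
  3085 contains 3×1000 (MMM)
  85 contains 1×50 (L)
  35 contains 3×10 (XXX)
  5 contains 1×5 (V)

MMMLXXXV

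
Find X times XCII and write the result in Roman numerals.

X = 10
XCII = 92
10 × 92 = 920

CMXX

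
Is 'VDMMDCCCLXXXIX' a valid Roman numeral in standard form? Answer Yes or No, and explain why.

'VDMMDCCCLXXXIX': D should not appear more than once

No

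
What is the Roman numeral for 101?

Convert 101 to Roman numerals:
  101 contains 1×100 (C)
  1 contains 1×1 (I)

CI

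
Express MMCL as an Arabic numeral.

MMCL: M=1000, M=1000, C=100, L=50
1000 + 1000 + 100 + 50 = 2150

2150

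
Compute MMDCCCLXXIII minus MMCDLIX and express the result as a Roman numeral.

MMDCCCLXXIII = 2873
MMCDLIX = 2459
2873 - 2459 = 414

CDXIV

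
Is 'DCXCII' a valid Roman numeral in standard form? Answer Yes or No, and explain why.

'DCXCII': Check the rules: uses only the symbols I, V, X, L, C, D, M; no symbol is repeated more than three times in a row; V, L and D each appear at most once; the only place a smaller symbol precedes a larger one is the allowed subtractive pair XC, the symbol right after such a pair (if any) is smaller than the pair's first symbol, and otherwise the values never increase from left to right. Value: D (500) + C (100) + XC (90) + I (1) + I (1) = 692. So it is a valid standard Roman numeral.

Yes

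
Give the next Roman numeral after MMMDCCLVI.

MMMDCCLVI = 3756; next is 3757

MMMDCCLVII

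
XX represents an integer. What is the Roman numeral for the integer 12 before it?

XX = 20
20 - 12 = 8

VIII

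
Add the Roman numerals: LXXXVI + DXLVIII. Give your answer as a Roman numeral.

LXXXVI = 86
DXLVIII = 548
86 + 548 = 634

DCXXXIV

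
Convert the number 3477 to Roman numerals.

Convert 3477 to Roman numerals:
  3477 contains 3×1000 (MMM)
  477 contains 1×400 (CD)
  77 contains 1×50 (L)
  27 contains 2×10 (XX)
  7 contains 1×5 (V)
  2 contains 2×1 (II)

MMMCDLXXVII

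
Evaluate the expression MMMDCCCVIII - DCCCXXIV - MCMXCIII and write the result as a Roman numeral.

MMMDCCCVIII = 3808, DCCCXXIV = 824, MCMXCIII = 1993
3808 - 824 = 2984
2984 - 1993 = 991

CMXCI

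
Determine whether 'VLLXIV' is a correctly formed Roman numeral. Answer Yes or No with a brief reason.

'VLLXIV': V should not appear more than once

No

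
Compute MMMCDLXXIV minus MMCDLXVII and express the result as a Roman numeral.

MMMCDLXXIV = 3474
MMCDLXVII = 2467
3474 - 2467 = 1007

MVII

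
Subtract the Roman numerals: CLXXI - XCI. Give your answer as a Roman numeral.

CLXXI = 171
XCI = 91
171 - 91 = 80

LXXX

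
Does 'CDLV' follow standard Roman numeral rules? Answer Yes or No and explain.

'CDLV': Check the rules: uses only the symbols I, V, X, L, C, D, M; no symbol is repeated more than three times in a row; V, L and D each appear at most once; the only place a smaller symbol precedes a larger one is the allowed subtractive pair CD, the symbol right after such a pair (if any) is smaller than the pair's first symbol, and otherwise the values never increase from left to right. Value: CD (400) + L (50) + V (5) = 455. So it is a valid standard Roman numeral.

Yes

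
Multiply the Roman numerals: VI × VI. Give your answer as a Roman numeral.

VI = 6
VI = 6
6 × 6 = 36

XXXVI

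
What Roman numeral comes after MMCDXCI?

MMCDXCI = 2491; next is 2492

MMCDXCII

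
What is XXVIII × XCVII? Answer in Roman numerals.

XXVIII = 28
XCVII = 97
28 × 97 = 2716

MMDCCXVI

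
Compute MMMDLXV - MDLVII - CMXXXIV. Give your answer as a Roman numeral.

MMMDLXV = 3565, MDLVII = 1557, CMXXXIV = 934
3565 - 1557 = 2008
2008 - 934 = 1074

MLXXIV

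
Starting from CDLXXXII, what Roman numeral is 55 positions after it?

CDLXXXII = 482
482 + 55 = 537

DXXXVII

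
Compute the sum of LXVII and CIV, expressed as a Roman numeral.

LXVII = 67
CIV = 104
67 + 104 = 171

CLXXI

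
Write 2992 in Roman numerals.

Convert 2992 to Roman numerals:
  2992 contains 2×1000 (MM)
  992 contains 1×900 (CM)
  92 contains 1×90 (XC)
  2 contains 2×1 (II)

MMCMXCII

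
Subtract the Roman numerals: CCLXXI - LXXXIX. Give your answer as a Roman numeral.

CCLXXI = 271
LXXXIX = 89
271 - 89 = 182

CLXXXII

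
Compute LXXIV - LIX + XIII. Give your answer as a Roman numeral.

LXXIV = 74, LIX = 59, XIII = 13
74 - 59 = 15
15 + 13 = 28

XXVIII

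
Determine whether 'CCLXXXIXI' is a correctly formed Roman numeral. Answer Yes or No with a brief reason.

'CCLXXXIXI': I cannot come right after the subtractive pair IX: once I is subtracted in IX, the next symbol must be smaller than I

No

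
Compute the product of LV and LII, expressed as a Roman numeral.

LV = 55
LII = 52
55 × 52 = 2860

MMDCCCLX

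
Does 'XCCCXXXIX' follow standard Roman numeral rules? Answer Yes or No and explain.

'XCCCXXXIX': X (position 1) comes before the larger symbol C (position 3) without being directly in front of it as a subtractive pair; apart from IV, IX, XL, XC, CD and CM, symbols must go from largest to smallest

No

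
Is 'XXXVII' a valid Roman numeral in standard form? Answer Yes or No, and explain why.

'XXXVII': Check the rules: uses only the symbols I, V, X, L, C, D, M; no symbol is repeated more than three times in a row; V, L and D each appear at most once; no smaller symbol precedes a larger one (values never increase from left to right). Value: X (10) + X (10) + X (10) + V (5) + I (1) + I (1) = 37. So it is a valid standard Roman numeral.

Yes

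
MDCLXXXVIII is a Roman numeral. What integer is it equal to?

MDCLXXXVIII: M=1000, D=500, C=100, L=50, X=10, X=10, X=10, V=5, I=1, I=1, I=1
1000 + 500 + 100 + 50 + 10 + 10 + 10 + 5 + 1 + 1 + 1 = 1688

1688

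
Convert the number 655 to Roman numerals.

Convert 655 to Roman numerals:
  655 contains 1×500 (D)
  155 contains 1×100 (C)
  55 contains 1×50 (L)
  5 contains 1×5 (V)

DCLV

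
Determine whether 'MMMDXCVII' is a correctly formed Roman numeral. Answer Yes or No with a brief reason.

'MMMDXCVII': Check the rules: uses only the symbols I, V, X, L, C, D, M; no symbol is repeated more than three times in a row; V, L and D each appear at most once; the only place a smaller symbol precedes a larger one is the allowed subtractive pair XC, the symbol right after such a pair (if any) is smaller than the pair's first symbol, and otherwise the values never increase from left to right. Value: M (1000) + M (1000) + M (1000) + D (500) + XC (90) + V (5) + I (1) + I (1) = 3597. So it is a valid standard Roman numeral.

Yes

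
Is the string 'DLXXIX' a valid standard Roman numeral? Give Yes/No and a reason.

'DLXXIX': Check the rules: uses only the symbols I, V, X, L, C, D, M; no symbol is repeated more than three times in a row; V, L and D each appear at most once; the only place a smaller symbol precedes a larger one is the allowed subtractive pair IX, the symbol right after such a pair (if any) is smaller than the pair's first symbol, and otherwise the values never increase from left to right. Value: D (500) + L (50) + X (10) + X (10) + IX (9) = 579. So it is a valid standard Roman numeral.

Yes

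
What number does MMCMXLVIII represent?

MMCMXLVIII: M=1000, M=1000, CM=900, XL=40, V=5, I=1, I=1, I=1
1000 + 1000 + 900 + 40 + 5 + 1 + 1 + 1 = 2948

2948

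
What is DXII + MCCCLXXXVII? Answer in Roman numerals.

DXII = 512
MCCCLXXXVII = 1387
512 + 1387 = 1899

MDCCCXCIX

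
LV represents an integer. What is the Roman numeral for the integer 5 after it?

LV = 55
55 + 5 = 60

LX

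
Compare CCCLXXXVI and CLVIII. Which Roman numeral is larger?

CCCLXXXVI = 386
CLVIII = 158
386 is larger

CCCLXXXVI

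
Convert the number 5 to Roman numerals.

Convert 5 to Roman numerals:
  5 contains 1×5 (V)

V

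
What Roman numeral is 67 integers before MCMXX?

MCMXX = 1920
1920 - 67 = 1853

MDCCCLIII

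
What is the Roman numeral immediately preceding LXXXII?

LXXXII = 82, so the previous integer is 82 - 1 = 81

LXXXI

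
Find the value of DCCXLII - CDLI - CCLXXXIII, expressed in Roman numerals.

DCCXLII = 742, CDLI = 451, CCLXXXIII = 283
742 - 451 = 291
291 - 283 = 8

VIII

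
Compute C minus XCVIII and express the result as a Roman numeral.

C = 100
XCVIII = 98
100 - 98 = 2

II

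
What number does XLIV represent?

XLIV: XL=40, IV=4
40 + 4 = 44

44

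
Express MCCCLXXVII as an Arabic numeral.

MCCCLXXVII: M=1000, C=100, C=100, C=100, L=50, X=10, X=10, V=5, I=1, I=1
1000 + 100 + 100 + 100 + 50 + 10 + 10 + 5 + 1 + 1 = 1377

1377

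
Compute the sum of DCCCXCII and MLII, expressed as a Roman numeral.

DCCCXCII = 892
MLII = 1052
892 + 1052 = 1944

MCMXLIV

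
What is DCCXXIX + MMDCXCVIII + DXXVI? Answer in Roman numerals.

DCCXXIX = 729, MMDCXCVIII = 2698, DXXVI = 526
729 + 2698 = 3427
3427 + 526 = 3953

MMMCMLIII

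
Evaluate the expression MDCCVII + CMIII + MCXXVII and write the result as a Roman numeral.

MDCCVII = 1707, CMIII = 903, MCXXVII = 1127
1707 + 903 = 2610
2610 + 1127 = 3737

MMMDCCXXXVII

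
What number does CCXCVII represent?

CCXCVII: C=100, C=100, XC=90, V=5, I=1, I=1
100 + 100 + 90 + 5 + 1 + 1 = 297

297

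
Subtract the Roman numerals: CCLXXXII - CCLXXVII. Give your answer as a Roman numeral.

CCLXXXII = 282
CCLXXVII = 277
282 - 277 = 5

V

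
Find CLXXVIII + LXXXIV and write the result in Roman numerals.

CLXXVIII = 178
LXXXIV = 84
178 + 84 = 262

CCLXII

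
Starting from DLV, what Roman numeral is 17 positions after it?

DLV = 555
555 + 17 = 572

DLXXII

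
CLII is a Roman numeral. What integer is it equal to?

CLII: C=100, L=50, I=1, I=1
100 + 50 + 1 + 1 = 152

152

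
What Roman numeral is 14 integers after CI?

CI = 101
101 + 14 = 115

CXV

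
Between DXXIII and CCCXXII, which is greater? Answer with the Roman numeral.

DXXIII = 523
CCCXXII = 322
523 is larger

DXXIII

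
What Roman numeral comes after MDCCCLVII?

MDCCCLVII = 1857; next is 1858

MDCCCLVIII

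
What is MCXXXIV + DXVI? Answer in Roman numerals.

MCXXXIV = 1134
DXVI = 516
1134 + 516 = 1650

MDCL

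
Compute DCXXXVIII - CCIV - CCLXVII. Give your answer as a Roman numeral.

DCXXXVIII = 638, CCIV = 204, CCLXVII = 267
638 - 204 = 434
434 - 267 = 167

CLXVII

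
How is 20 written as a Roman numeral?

Convert 20 to Roman numerals:
  20 contains 2×10 (XX)

XX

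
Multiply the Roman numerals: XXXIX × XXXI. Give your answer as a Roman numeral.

XXXIX = 39
XXXI = 31
39 × 31 = 1209

MCCIX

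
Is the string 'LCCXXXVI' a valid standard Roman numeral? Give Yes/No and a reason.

'LCCXXXVI': Invalid subtractive combination: LC

No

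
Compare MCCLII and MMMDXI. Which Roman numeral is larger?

MCCLII = 1252
MMMDXI = 3511
3511 is larger

MMMDXI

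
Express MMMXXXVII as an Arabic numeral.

MMMXXXVII: M=1000, M=1000, M=1000, X=10, X=10, X=10, V=5, I=1, I=1
1000 + 1000 + 1000 + 10 + 10 + 10 + 5 + 1 + 1 = 3037

3037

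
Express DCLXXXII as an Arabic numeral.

DCLXXXII: D=500, C=100, L=50, X=10, X=10, X=10, I=1, I=1
500 + 100 + 50 + 10 + 10 + 10 + 1 + 1 = 682

682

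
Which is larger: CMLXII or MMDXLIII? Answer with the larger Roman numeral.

CMLXII = 962
MMDXLIII = 2543
2543 is larger

MMDXLIII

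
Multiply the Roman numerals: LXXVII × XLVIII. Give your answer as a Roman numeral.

LXXVII = 77
XLVIII = 48
77 × 48 = 3696

MMMDCXCVI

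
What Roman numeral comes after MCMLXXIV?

MCMLXXIV = 1974, so the next integer is 1974 + 1 = 1975

MCMLXXV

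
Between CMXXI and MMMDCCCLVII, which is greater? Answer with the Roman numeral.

CMXXI = 921
MMMDCCCLVII = 3857
3857 is larger

MMMDCCCLVII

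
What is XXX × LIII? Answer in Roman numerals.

XXX = 30
LIII = 53
30 × 53 = 1590

MDXC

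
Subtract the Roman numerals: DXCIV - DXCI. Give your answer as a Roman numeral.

DXCIV = 594
DXCI = 591
594 - 591 = 3

III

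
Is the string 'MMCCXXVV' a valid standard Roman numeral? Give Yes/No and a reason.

'MMCCXXVV': V should not appear more than once

No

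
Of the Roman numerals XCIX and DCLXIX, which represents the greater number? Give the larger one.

XCIX = 99
DCLXIX = 669
669 is larger

DCLXIX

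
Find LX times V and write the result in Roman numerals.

LX = 60
V = 5
60 × 5 = 300

CCC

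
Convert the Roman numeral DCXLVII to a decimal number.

DCXLVII: D=500, C=100, XL=40, V=5, I=1, I=1
500 + 100 + 40 + 5 + 1 + 1 = 647

647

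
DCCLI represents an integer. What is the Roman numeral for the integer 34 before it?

DCCLI = 751
751 - 34 = 717

DCCXVII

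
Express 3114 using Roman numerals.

Convert 3114 to Roman numerals:
  3114 contains 3×1000 (MMM)
  114 contains 1×100 (C)
  14 contains 1×10 (X)
  4 contains 1×4 (IV)

MMMCXIV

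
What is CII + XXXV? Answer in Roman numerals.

CII = 102
XXXV = 35
102 + 35 = 137

CXXXVII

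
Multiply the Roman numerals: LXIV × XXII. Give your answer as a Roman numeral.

LXIV = 64
XXII = 22
64 × 22 = 1408

MCDVIII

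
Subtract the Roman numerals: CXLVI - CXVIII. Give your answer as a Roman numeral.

CXLVI = 146
CXVIII = 118
146 - 118 = 28

XXVIII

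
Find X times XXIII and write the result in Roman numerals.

X = 10
XXIII = 23
10 × 23 = 230

CCXXX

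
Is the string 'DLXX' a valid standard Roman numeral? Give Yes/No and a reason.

'DLXX': Check the rules: uses only the symbols I, V, X, L, C, D, M; no symbol is repeated more than three times in a row; V, L and D each appear at most once; no smaller symbol precedes a larger one (values never increase from left to right). Value: D (500) + L (50) + X (10) + X (10) = 570. So it is a valid standard Roman numeral.

Yes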